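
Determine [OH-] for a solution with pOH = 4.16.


[OH-] = 10^(-pOH)
[OH-] = 10^(-4.16)
[OH-] = 6.918e-05 M

6.918e-05 M


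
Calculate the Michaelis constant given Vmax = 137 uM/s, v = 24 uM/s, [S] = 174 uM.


Km = [S] * (Vmax - v) / v
Km = 174 * (137 - 24) / 24
Km = 819.25 uM

819.25 uM


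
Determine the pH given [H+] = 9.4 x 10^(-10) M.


pH = -log10([H+])
pH = -log10(9.4 x 10^(-10))
pH = 9.0269

9.0269


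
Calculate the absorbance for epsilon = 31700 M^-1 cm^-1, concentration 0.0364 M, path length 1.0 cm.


A = epsilon * c * l
A = 31700 * 0.0364 * 1.0
A = 1153.88

1153.88


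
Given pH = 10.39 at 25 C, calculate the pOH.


pOH = 14 - pH
pOH = 14 - 10.39
pOH = 3.61

3.61


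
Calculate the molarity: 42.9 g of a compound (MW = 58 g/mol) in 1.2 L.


C = (mass / MW) / volume
C = (42.9 / 58) / 1.2
C = 0.6164 M

0.6164 M


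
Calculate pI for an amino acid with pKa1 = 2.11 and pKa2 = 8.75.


pI = (pKa1 + pKa2) / 2
pI = (2.11 + 8.75) / 2
pI = 5.43

5.43


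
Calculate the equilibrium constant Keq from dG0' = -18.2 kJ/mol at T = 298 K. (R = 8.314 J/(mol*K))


Keq = exp(-dG0 * 1000 / (R * T))
Keq = exp(-(-18.2) * 1000 / (8.314 * 298))
Keq = 1549.8316

1549.8316


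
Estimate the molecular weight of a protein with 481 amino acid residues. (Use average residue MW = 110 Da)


MW = n_residues * 110 Da
MW = 481 * 110
MW = 52910 Da

52910 Da


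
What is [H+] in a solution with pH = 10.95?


[H+] = 10^(-pH)
[H+] = 10^(-10.95)
[H+] = 1.122e-11 M

1.122e-11 M


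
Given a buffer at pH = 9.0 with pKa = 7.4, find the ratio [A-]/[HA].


[A-]/[HA] = 10^(pH - pKa)
= 10^(9.0 - 7.4)
= 39.8107

39.8107


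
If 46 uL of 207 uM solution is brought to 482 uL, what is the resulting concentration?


C2 = C1 * V1 / V2
C2 = 207 * 46 / 482
C2 = 19.7552 uM

19.7552 uM


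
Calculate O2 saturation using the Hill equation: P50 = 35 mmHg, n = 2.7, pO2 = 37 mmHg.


Y = pO2^n / (P50^n + pO2^n)
Y = 37^2.7 / (35^2.7 + 37^2.7)
Y = 53.74%

53.74%


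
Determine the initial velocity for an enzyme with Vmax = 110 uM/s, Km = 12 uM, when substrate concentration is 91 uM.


v = Vmax * [S] / (Km + [S])
v = 110 * 91 / (12 + 91)
v = 97.1845 uM/s

97.1845 uM/s


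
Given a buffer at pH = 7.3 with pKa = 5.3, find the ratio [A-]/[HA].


[A-]/[HA] = 10^(pH - pKa)
= 10^(7.3 - 5.3)
= 100.0

100.0


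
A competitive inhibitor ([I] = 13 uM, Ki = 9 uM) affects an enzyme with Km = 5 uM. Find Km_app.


Km_app = Km * (1 + [I]/Ki)
Km_app = 5 * (1 + 13/9)
Km_app = 12.2222 uM

12.2222 uM


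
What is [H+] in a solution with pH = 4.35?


[H+] = 10^(-pH)
[H+] = 10^(-4.35)
[H+] = 4.467e-05 M

4.467e-05 M


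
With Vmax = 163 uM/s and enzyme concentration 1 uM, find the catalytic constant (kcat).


kcat = Vmax / [E]t
kcat = 163 / 1
kcat = 163.0 s^-1

163.0 s^-1


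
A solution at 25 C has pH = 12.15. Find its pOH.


pOH = 14 - pH
pOH = 14 - 12.15
pOH = 1.85

1.85


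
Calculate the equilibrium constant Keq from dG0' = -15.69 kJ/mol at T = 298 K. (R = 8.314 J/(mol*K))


Keq = exp(-dG0 * 1000 / (R * T))
Keq = exp(-(-15.69) * 1000 / (8.314 * 298))
Keq = 562.7373

562.7373


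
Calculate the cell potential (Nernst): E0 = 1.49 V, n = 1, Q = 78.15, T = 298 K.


E = E0 - (RT/nF) * ln(Q)
E = 1.49 - (8.314 * 298 / (1 * 96485)) * ln(78.15)
E = 1.3781 V

1.3781 V


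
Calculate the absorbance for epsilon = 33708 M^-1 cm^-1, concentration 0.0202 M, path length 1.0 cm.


A = epsilon * c * l
A = 33708 * 0.0202 * 1.0
A = 680.9016

680.9016


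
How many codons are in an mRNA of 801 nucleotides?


codons = nucleotides / 3
codons = 801 / 3 = 267

267


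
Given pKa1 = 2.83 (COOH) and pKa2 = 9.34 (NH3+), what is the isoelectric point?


pI = (pKa1 + pKa2) / 2
pI = (2.83 + 9.34) / 2
pI = 6.085

6.085


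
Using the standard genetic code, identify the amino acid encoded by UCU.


Standard genetic code lookup.
Codon UCU -> Ser

Ser


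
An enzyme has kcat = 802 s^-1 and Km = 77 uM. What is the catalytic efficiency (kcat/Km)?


Catalytic efficiency = kcat / Km
= 802 / 77
= 10.4156 uM^-1*s^-1

10.4156 uM^-1*s^-1


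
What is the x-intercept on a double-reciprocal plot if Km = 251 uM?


x-intercept = -1/Km
= -1/251
= -0.004 1/uM

-0.004 1/uM


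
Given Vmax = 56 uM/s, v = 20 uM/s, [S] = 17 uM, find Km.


Km = [S] * (Vmax - v) / v
Km = 17 * (56 - 20) / 20
Km = 30.6 uM

30.6 uM


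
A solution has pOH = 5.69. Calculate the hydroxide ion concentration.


[OH-] = 10^(-pOH)
[OH-] = 10^(-5.69)
[OH-] = 2.042e-06 M

2.042e-06 M


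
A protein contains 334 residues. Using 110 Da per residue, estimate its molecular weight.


MW = n_residues * 110 Da
MW = 334 * 110
MW = 36740 Da

36740 Da


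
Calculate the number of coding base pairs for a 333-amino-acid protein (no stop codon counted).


Each amino acid = 1 codon = 3 bp
bp = 333 * 3 = 999 bp

999 bp


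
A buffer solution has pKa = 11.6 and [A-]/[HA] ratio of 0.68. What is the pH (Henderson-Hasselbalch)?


pH = pKa + log10([A-]/[HA])
pH = 11.6 + log10(0.68)
pH = 11.4325

11.4325


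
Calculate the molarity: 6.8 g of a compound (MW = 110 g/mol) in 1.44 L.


C = (mass / MW) / volume
C = (6.8 / 110) / 1.44
C = 0.0429 M

0.0429 M


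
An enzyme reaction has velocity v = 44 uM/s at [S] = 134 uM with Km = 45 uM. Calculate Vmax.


Vmax = v * (Km + [S]) / [S]
Vmax = 44 * (45 + 134) / 134
Vmax = 58.7761 uM/s

58.7761 uM/s


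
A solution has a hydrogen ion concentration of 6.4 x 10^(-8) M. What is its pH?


pH = -log10([H+])
pH = -log10(6.4 x 10^(-8))
pH = 7.1938

7.1938


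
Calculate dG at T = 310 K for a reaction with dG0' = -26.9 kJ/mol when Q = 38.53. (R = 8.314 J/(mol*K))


dG = dG0' + RT * ln(Q) / 1000
dG = -26.9 + 8.314 * 310 * ln(38.53) / 1000
dG = -17.489 kJ/mol

-17.489 kJ/mol


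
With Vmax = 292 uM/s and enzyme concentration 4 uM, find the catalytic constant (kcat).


kcat = Vmax / [E]t
kcat = 292 / 4
kcat = 73.0 s^-1

73.0 s^-1


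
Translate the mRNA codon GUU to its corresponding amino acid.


Standard genetic code lookup.
Codon GUU -> Val

Val


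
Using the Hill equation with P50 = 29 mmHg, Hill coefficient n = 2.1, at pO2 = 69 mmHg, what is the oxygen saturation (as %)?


Y = pO2^n / (P50^n + pO2^n)
Y = 69^2.1 / (29^2.1 + 69^2.1)
Y = 86.06%

86.06%


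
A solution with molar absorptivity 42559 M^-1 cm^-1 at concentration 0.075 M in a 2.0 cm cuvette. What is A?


A = epsilon * c * l
A = 42559 * 0.075 * 2.0
A = 6383.85

6383.85


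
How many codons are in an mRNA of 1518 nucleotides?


codons = nucleotides / 3
codons = 1518 / 3 = 506

506


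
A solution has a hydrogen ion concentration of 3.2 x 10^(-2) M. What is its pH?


pH = -log10([H+])
pH = -log10(3.2 x 10^(-2))
pH = 1.4949

1.4949


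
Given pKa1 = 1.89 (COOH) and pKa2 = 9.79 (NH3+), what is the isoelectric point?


pI = (pKa1 + pKa2) / 2
pI = (1.89 + 9.79) / 2
pI = 5.84

5.84


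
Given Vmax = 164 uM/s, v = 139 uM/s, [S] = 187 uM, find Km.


Km = [S] * (Vmax - v) / v
Km = 187 * (164 - 139) / 139
Km = 33.6331 uM

33.6331 uM


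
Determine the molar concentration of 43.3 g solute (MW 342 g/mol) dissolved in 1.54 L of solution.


C = (mass / MW) / volume
C = (43.3 / 342) / 1.54
C = 0.0822 M

0.0822 M


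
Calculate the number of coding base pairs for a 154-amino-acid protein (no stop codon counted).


Each amino acid = 1 codon = 3 bp
bp = 154 * 3 = 462 bp

462 bp


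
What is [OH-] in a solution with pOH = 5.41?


[OH-] = 10^(-pOH)
[OH-] = 10^(-5.41)
[OH-] = 3.890e-06 M

3.890e-06 M


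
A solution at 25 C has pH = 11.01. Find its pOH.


pOH = 14 - pH
pOH = 14 - 11.01
pOH = 2.99

2.99


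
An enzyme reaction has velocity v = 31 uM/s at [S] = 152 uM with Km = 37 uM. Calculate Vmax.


Vmax = v * (Km + [S]) / [S]
Vmax = 31 * (37 + 152) / 152
Vmax = 38.5461 uM/s

38.5461 uM/s


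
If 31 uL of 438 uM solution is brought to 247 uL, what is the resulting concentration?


C2 = C1 * V1 / V2
C2 = 438 * 31 / 247
C2 = 54.9717 uM

54.9717 uM


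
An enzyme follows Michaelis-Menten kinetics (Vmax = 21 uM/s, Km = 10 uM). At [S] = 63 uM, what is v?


v = Vmax * [S] / (Km + [S])
v = 21 * 63 / (10 + 63)
v = 18.1233 uM/s

18.1233 uM/s


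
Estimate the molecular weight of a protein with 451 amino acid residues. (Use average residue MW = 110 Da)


MW = n_residues * 110 Da
MW = 451 * 110
MW = 49610 Da

49610 Da


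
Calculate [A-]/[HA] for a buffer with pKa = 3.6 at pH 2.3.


[A-]/[HA] = 10^(pH - pKa)
= 10^(2.3 - 3.6)
= 0.0501

0.0501


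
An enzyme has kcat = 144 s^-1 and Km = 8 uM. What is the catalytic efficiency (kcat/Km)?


Catalytic efficiency = kcat / Km
= 144 / 8
= 18.0 uM^-1*s^-1

18.0 uM^-1*s^-1


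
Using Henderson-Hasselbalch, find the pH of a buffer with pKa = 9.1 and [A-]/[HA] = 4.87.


pH = pKa + log10([A-]/[HA])
pH = 9.1 + log10(4.87)
pH = 9.7875

9.7875


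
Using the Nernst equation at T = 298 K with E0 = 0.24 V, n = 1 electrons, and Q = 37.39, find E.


E = E0 - (RT/nF) * ln(Q)
E = 0.24 - (8.314 * 298 / (1 * 96485)) * ln(37.39)
E = 0.147 V

0.147 V


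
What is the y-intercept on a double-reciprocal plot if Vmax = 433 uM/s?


y-intercept = 1/Vmax
= 1/433
= 0.0023 s/uM

0.0023 s/uM


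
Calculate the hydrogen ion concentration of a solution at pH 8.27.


[H+] = 10^(-pH)
[H+] = 10^(-8.27)
[H+] = 5.370e-09 M

5.370e-09 M


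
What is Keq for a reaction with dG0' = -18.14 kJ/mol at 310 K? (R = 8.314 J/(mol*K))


Keq = exp(-dG0 * 1000 / (R * T))
Keq = exp(-(-18.14) * 1000 / (8.314 * 310))
Keq = 1139.4082

1139.4082


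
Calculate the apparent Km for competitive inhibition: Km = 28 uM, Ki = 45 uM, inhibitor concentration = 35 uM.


Km_app = Km * (1 + [I]/Ki)
Km_app = 28 * (1 + 35/45)
Km_app = 49.7778 uM

49.7778 uM


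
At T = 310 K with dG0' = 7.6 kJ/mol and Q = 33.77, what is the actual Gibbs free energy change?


dG = dG0' + RT * ln(Q) / 1000
dG = 7.6 + 8.314 * 310 * ln(33.77) / 1000
dG = 16.6711 kJ/mol

16.6711 kJ/mol


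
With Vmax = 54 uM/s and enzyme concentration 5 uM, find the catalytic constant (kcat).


kcat = Vmax / [E]t
kcat = 54 / 5
kcat = 10.8 s^-1

10.8 s^-1


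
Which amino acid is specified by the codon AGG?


Standard genetic code lookup.
Codon AGG -> Arg

Arg


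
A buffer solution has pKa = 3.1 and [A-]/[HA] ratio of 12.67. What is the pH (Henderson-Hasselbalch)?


pH = pKa + log10([A-]/[HA])
pH = 3.1 + log10(12.67)
pH = 4.2028

4.2028


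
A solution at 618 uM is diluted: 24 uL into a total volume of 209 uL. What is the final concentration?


C2 = C1 * V1 / V2
C2 = 618 * 24 / 209
C2 = 70.9665 uM

70.9665 uM


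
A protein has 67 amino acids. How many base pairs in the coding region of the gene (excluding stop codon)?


Each amino acid = 1 codon = 3 bp
bp = 67 * 3 = 201 bp

201 bp


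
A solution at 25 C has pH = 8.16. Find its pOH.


pOH = 14 - pH
pOH = 14 - 8.16
pOH = 5.84

5.84


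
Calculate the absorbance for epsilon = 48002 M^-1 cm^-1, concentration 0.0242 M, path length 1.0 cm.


A = epsilon * c * l
A = 48002 * 0.0242 * 1.0
A = 1161.6484

1161.6484


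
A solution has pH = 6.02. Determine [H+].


[H+] = 10^(-pH)
[H+] = 10^(-6.02)
[H+] = 9.550e-07 M

9.550e-07 M


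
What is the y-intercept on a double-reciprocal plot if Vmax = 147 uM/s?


y-intercept = 1/Vmax
= 1/147
= 0.0068 s/uM

0.0068 s/uM


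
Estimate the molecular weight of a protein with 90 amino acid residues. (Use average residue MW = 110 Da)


MW = n_residues * 110 Da
MW = 90 * 110
MW = 9900 Da

9900 Da


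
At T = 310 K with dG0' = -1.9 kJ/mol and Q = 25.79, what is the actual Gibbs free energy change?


dG = dG0' + RT * ln(Q) / 1000
dG = -1.9 + 8.314 * 310 * ln(25.79) / 1000
dG = 6.4763 kJ/mol

6.4763 kJ/mol


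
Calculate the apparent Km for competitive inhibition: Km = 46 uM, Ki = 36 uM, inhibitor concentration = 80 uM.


Km_app = Km * (1 + [I]/Ki)
Km_app = 46 * (1 + 80/36)
Km_app = 148.2222 uM

148.2222 uM


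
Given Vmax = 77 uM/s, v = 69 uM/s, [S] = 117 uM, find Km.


Km = [S] * (Vmax - v) / v
Km = 117 * (77 - 69) / 69
Km = 13.5652 uM

13.5652 uM


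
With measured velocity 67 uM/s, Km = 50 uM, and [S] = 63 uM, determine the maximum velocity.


Vmax = v * (Km + [S]) / [S]
Vmax = 67 * (50 + 63) / 63
Vmax = 120.1746 uM/s

120.1746 uM/s


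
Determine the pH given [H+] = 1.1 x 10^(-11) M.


pH = -log10([H+])
pH = -log10(1.1 x 10^(-11))
pH = 10.9586

10.9586


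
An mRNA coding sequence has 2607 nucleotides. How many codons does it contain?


codons = nucleotides / 3
codons = 2607 / 3 = 869

869


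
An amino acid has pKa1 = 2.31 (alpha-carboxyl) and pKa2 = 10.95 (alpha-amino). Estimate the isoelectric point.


pI = (pKa1 + pKa2) / 2
pI = (2.31 + 10.95) / 2
pI = 6.63

6.63


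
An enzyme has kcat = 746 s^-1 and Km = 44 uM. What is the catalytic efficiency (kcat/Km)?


Catalytic efficiency = kcat / Km
= 746 / 44
= 16.9545 uM^-1*s^-1

16.9545 uM^-1*s^-1


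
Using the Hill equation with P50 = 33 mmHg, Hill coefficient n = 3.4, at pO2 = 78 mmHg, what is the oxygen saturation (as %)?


Y = pO2^n / (P50^n + pO2^n)
Y = 78^3.4 / (33^3.4 + 78^3.4)
Y = 94.91%

94.91%


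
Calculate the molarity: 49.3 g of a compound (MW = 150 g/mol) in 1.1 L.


C = (mass / MW) / volume
C = (49.3 / 150) / 1.1
C = 0.2988 M

0.2988 M


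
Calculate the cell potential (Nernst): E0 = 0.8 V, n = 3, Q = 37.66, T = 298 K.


E = E0 - (RT/nF) * ln(Q)
E = 0.8 - (8.314 * 298 / (3 * 96485)) * ln(37.66)
E = 0.7689 V

0.7689 V


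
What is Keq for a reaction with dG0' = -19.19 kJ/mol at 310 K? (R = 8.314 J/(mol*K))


Keq = exp(-dG0 * 1000 / (R * T))
Keq = exp(-(-19.19) * 1000 / (8.314 * 310))
Keq = 1712.4169

1712.4169


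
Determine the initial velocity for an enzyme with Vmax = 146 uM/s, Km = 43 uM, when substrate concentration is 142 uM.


v = Vmax * [S] / (Km + [S])
v = 146 * 142 / (43 + 142)
v = 112.0649 uM/s

112.0649 uM/s


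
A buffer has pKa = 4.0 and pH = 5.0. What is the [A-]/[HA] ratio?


[A-]/[HA] = 10^(pH - pKa)
= 10^(5.0 - 4.0)
= 10.0

10.0


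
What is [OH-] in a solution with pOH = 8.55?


[OH-] = 10^(-pOH)
[OH-] = 10^(-8.55)
[OH-] = 2.818e-09 M

2.818e-09 M


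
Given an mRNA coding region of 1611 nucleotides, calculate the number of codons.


codons = nucleotides / 3
codons = 1611 / 3 = 537

537


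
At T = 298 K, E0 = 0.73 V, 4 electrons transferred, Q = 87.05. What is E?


E = E0 - (RT/nF) * ln(Q)
E = 0.73 - (8.314 * 298 / (4 * 96485)) * ln(87.05)
E = 0.7013 V

0.7013 V


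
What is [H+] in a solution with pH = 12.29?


[H+] = 10^(-pH)
[H+] = 10^(-12.29)
[H+] = 5.129e-13 M

5.129e-13 M


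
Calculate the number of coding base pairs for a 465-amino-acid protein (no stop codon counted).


Each amino acid = 1 codon = 3 bp
bp = 465 * 3 = 1395 bp

1395 bp


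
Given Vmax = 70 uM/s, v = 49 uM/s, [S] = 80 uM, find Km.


Km = [S] * (Vmax - v) / v
Km = 80 * (70 - 49) / 49
Km = 34.2857 uM

34.2857 uM


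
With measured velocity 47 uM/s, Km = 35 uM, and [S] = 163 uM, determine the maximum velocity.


Vmax = v * (Km + [S]) / [S]
Vmax = 47 * (35 + 163) / 163
Vmax = 57.092 uM/s

57.092 uM/s


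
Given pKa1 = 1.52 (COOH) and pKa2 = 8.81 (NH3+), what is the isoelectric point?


pI = (pKa1 + pKa2) / 2
pI = (1.52 + 8.81) / 2
pI = 5.165

5.165


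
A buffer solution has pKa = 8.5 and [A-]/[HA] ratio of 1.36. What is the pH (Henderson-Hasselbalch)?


pH = pKa + log10([A-]/[HA])
pH = 8.5 + log10(1.36)
pH = 8.6335

8.6335


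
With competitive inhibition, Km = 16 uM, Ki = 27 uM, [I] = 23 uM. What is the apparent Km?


Km_app = Km * (1 + [I]/Ki)
Km_app = 16 * (1 + 23/27)
Km_app = 29.6296 uM

29.6296 uM


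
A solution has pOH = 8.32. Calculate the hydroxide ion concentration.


[OH-] = 10^(-pOH)
[OH-] = 10^(-8.32)
[OH-] = 4.786e-09 M

4.786e-09 M


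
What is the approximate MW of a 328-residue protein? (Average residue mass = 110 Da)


MW = n_residues * 110 Da
MW = 328 * 110
MW = 36080 Da

36080 Da


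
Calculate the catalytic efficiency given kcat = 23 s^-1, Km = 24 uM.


Catalytic efficiency = kcat / Km
= 23 / 24
= 0.9583 uM^-1*s^-1

0.9583 uM^-1*s^-1


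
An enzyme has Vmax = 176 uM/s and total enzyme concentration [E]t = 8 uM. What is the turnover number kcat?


kcat = Vmax / [E]t
kcat = 176 / 8
kcat = 22.0 s^-1

22.0 s^-1


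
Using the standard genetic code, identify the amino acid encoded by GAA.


Standard genetic code lookup.
Codon GAA -> Glu

Glu


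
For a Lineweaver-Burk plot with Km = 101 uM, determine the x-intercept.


x-intercept = -1/Km
= -1/101
= -0.0099 1/uM

-0.0099 1/uM


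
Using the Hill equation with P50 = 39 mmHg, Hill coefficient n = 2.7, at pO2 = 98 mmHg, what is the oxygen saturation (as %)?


Y = pO2^n / (P50^n + pO2^n)
Y = 98^2.7 / (39^2.7 + 98^2.7)
Y = 92.33%

92.33%


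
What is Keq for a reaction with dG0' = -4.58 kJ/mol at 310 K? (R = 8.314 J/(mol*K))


Keq = exp(-dG0 * 1000 / (R * T))
Keq = exp(-(-4.58) * 1000 / (8.314 * 310))
Keq = 5.9122

5.9122


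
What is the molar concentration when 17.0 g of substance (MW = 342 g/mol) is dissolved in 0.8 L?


C = (mass / MW) / volume
C = (17.0 / 342) / 0.8
C = 0.0621 M

0.0621 M


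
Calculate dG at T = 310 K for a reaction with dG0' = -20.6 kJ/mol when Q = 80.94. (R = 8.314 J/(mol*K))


dG = dG0' + RT * ln(Q) / 1000
dG = -20.6 + 8.314 * 310 * ln(80.94) / 1000
dG = -9.2759 kJ/mol

-9.2759 kJ/mol


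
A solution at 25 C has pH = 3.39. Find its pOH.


pOH = 14 - pH
pOH = 14 - 3.39
pOH = 10.61

10.61


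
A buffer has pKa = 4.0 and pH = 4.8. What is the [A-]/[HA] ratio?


[A-]/[HA] = 10^(pH - pKa)
= 10^(4.8 - 4.0)
= 6.3096

6.3096


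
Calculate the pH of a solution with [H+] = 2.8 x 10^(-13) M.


pH = -log10([H+])
pH = -log10(2.8 x 10^(-13))
pH = 12.5528

12.5528


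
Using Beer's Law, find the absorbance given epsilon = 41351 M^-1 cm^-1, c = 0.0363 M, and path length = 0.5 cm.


A = epsilon * c * l
A = 41351 * 0.0363 * 0.5
A = 750.5206

750.5206


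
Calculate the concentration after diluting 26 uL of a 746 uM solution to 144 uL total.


C2 = C1 * V1 / V2
C2 = 746 * 26 / 144
C2 = 134.6944 uM

134.6944 uM


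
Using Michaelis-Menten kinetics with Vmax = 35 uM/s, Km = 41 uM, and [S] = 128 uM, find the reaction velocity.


v = Vmax * [S] / (Km + [S])
v = 35 * 128 / (41 + 128)
v = 26.5089 uM/s

26.5089 uM/s


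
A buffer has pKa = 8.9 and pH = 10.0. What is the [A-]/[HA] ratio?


[A-]/[HA] = 10^(pH - pKa)
= 10^(10.0 - 8.9)
= 12.5893

12.5893


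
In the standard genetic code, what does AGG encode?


Standard genetic code lookup.
Codon AGG -> Arg

Arg


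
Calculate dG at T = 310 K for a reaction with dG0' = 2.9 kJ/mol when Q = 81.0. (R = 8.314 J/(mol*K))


dG = dG0' + RT * ln(Q) / 1000
dG = 2.9 + 8.314 * 310 * ln(81.0) / 1000
dG = 14.226 kJ/mol

14.226 kJ/mol


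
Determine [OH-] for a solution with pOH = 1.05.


[OH-] = 10^(-pOH)
[OH-] = 10^(-1.05)
[OH-] = 0.0891 M

0.0891 M


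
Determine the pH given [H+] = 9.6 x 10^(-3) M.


pH = -log10([H+])
pH = -log10(9.6 x 10^(-3))
pH = 2.0177

2.0177


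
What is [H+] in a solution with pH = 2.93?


[H+] = 10^(-pH)
[H+] = 10^(-2.93)
[H+] = 0.0012 M

0.0012 M


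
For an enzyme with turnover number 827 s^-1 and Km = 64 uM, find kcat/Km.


Catalytic efficiency = kcat / Km
= 827 / 64
= 12.9219 uM^-1*s^-1

12.9219 uM^-1*s^-1


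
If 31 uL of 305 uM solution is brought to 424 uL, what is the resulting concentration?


C2 = C1 * V1 / V2
C2 = 305 * 31 / 424
C2 = 22.2995 uM

22.2995 uM


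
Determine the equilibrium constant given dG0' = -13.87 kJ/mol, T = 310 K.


Keq = exp(-dG0 * 1000 / (R * T))
Keq = exp(-(-13.87) * 1000 / (8.314 * 310))
Keq = 217.3518

217.3518


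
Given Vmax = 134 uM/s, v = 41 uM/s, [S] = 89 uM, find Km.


Km = [S] * (Vmax - v) / v
Km = 89 * (134 - 41) / 41
Km = 201.878 uM

201.878 uM


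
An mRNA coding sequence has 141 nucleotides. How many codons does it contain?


codons = nucleotides / 3
codons = 141 / 3 = 47

47


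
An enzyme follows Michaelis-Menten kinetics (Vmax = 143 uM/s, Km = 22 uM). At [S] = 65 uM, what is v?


v = Vmax * [S] / (Km + [S])
v = 143 * 65 / (22 + 65)
v = 106.8391 uM/s

106.8391 uM/s


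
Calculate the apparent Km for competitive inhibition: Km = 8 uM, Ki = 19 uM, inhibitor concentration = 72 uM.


Km_app = Km * (1 + [I]/Ki)
Km_app = 8 * (1 + 72/19)
Km_app = 38.3158 uM

38.3158 uM


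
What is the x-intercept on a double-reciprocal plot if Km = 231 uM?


x-intercept = -1/Km
= -1/231
= -0.0043 1/uM

-0.0043 1/uM


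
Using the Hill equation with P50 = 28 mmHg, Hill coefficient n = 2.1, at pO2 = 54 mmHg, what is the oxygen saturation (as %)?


Y = pO2^n / (P50^n + pO2^n)
Y = 54^2.1 / (28^2.1 + 54^2.1)
Y = 79.89%

79.89%


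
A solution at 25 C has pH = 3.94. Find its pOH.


pOH = 14 - pH
pOH = 14 - 3.94
pOH = 10.06

10.06


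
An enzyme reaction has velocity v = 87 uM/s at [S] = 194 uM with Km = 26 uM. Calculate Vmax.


Vmax = v * (Km + [S]) / [S]
Vmax = 87 * (26 + 194) / 194
Vmax = 98.6598 uM/s

98.6598 uM/s


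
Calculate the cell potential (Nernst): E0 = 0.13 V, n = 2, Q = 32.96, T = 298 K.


E = E0 - (RT/nF) * ln(Q)
E = 0.13 - (8.314 * 298 / (2 * 96485)) * ln(32.96)
E = 0.0851 V

0.0851 V


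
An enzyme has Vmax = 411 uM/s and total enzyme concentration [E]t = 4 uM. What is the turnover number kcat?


kcat = Vmax / [E]t
kcat = 411 / 4
kcat = 102.75 s^-1

102.75 s^-1


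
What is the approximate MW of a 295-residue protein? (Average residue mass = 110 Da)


MW = n_residues * 110 Da
MW = 295 * 110
MW = 32450 Da

32450 Da


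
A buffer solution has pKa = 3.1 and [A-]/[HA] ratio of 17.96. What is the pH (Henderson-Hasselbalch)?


pH = pKa + log10([A-]/[HA])
pH = 3.1 + log10(17.96)
pH = 4.3543

4.3543


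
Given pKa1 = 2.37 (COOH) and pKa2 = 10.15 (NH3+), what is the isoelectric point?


pI = (pKa1 + pKa2) / 2
pI = (2.37 + 10.15) / 2
pI = 6.26

6.26


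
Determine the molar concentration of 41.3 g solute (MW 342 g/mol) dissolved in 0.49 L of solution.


C = (mass / MW) / volume
C = (41.3 / 342) / 0.49
C = 0.2464 M

0.2464 M


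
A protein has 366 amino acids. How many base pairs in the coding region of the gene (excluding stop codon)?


Each amino acid = 1 codon = 3 bp
bp = 366 * 3 = 1098 bp

1098 bp


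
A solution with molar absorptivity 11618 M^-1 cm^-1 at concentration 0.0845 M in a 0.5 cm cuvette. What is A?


A = epsilon * c * l
A = 11618 * 0.0845 * 0.5
A = 490.8605

490.8605


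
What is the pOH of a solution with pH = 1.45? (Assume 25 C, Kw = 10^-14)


pOH = 14 - pH
pOH = 14 - 1.45
pOH = 12.55

12.55


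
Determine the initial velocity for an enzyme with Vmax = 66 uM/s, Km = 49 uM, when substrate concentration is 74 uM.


v = Vmax * [S] / (Km + [S])
v = 66 * 74 / (49 + 74)
v = 39.7073 uM/s

39.7073 uM/s


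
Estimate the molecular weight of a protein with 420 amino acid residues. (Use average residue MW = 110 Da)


MW = n_residues * 110 Da
MW = 420 * 110
MW = 46200 Da

46200 Da


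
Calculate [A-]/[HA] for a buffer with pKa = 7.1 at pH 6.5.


[A-]/[HA] = 10^(pH - pKa)
= 10^(6.5 - 7.1)
= 0.2512

0.2512


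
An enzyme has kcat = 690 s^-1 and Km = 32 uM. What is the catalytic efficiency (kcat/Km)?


Catalytic efficiency = kcat / Km
= 690 / 32
= 21.5625 uM^-1*s^-1

21.5625 uM^-1*s^-1


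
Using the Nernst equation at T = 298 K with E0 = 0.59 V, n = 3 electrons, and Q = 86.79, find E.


E = E0 - (RT/nF) * ln(Q)
E = 0.59 - (8.314 * 298 / (3 * 96485)) * ln(86.79)
E = 0.5518 V

0.5518 V


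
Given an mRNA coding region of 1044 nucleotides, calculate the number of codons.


codons = nucleotides / 3
codons = 1044 / 3 = 348

348


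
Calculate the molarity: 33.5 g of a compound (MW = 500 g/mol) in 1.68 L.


C = (mass / MW) / volume
C = (33.5 / 500) / 1.68
C = 0.0399 M

0.0399 M


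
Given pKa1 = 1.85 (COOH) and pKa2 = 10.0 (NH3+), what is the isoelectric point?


pI = (pKa1 + pKa2) / 2
pI = (1.85 + 10.0) / 2
pI = 5.925

5.925


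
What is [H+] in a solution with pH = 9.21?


[H+] = 10^(-pH)
[H+] = 10^(-9.21)
[H+] = 6.166e-10 M

6.166e-10 M


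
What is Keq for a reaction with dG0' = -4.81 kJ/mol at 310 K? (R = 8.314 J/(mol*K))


Keq = exp(-dG0 * 1000 / (R * T))
Keq = exp(-(-4.81) * 1000 / (8.314 * 310))
Keq = 6.4641

6.4641


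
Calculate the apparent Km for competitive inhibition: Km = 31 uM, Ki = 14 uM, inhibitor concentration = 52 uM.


Km_app = Km * (1 + [I]/Ki)
Km_app = 31 * (1 + 52/14)
Km_app = 146.1429 uM

146.1429 uM


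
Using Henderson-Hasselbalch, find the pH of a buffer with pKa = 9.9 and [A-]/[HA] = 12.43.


pH = pKa + log10([A-]/[HA])
pH = 9.9 + log10(12.43)
pH = 10.9945

10.9945


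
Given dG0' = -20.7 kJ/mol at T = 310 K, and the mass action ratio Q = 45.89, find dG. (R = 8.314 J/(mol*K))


dG = dG0' + RT * ln(Q) / 1000
dG = -20.7 + 8.314 * 310 * ln(45.89) / 1000
dG = -10.8385 kJ/mol

-10.8385 kJ/mol


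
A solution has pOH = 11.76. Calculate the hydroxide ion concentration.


[OH-] = 10^(-pOH)
[OH-] = 10^(-11.76)
[OH-] = 1.738e-12 M

1.738e-12 M


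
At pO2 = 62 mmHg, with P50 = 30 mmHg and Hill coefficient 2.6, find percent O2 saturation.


Y = pO2^n / (P50^n + pO2^n)
Y = 62^2.6 / (30^2.6 + 62^2.6)
Y = 86.85%

86.85%


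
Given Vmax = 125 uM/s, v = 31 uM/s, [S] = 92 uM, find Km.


Km = [S] * (Vmax - v) / v
Km = 92 * (125 - 31) / 31
Km = 278.9677 uM

278.9677 uM


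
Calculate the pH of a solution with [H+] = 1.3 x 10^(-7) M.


pH = -log10([H+])
pH = -log10(1.3 x 10^(-7))
pH = 6.8861

6.8861


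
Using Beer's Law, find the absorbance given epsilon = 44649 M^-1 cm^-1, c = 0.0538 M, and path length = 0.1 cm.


A = epsilon * c * l
A = 44649 * 0.0538 * 0.1
A = 240.2116

240.2116


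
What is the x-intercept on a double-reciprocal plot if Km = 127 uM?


x-intercept = -1/Km
= -1/127
= -0.0079 1/uM

-0.0079 1/uM


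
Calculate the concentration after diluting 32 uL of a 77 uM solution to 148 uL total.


C2 = C1 * V1 / V2
C2 = 77 * 32 / 148
C2 = 16.6486 uM

16.6486 uM


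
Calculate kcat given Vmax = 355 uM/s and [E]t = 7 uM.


kcat = Vmax / [E]t
kcat = 355 / 7
kcat = 50.7143 s^-1

50.7143 s^-1


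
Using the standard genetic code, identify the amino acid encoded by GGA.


Standard genetic code lookup.
Codon GGA -> Gly

Gly


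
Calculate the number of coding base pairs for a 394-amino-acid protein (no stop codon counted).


Each amino acid = 1 codon = 3 bp
bp = 394 * 3 = 1182 bp

1182 bp


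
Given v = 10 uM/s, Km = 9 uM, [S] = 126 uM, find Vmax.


Vmax = v * (Km + [S]) / [S]
Vmax = 10 * (9 + 126) / 126
Vmax = 10.7143 uM/s

10.7143 uM/s


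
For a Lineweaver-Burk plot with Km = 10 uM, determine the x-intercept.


x-intercept = -1/Km
= -1/10
= -0.1 1/uM

-0.1 1/uM


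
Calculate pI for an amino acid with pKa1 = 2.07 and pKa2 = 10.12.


pI = (pKa1 + pKa2) / 2
pI = (2.07 + 10.12) / 2
pI = 6.095

6.095


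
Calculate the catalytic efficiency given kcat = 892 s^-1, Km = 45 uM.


Catalytic efficiency = kcat / Km
= 892 / 45
= 19.8222 uM^-1*s^-1

19.8222 uM^-1*s^-1


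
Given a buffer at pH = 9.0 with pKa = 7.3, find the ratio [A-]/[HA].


[A-]/[HA] = 10^(pH - pKa)
= 10^(9.0 - 7.3)
= 50.1187

50.1187


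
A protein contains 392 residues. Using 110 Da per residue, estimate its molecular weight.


MW = n_residues * 110 Da
MW = 392 * 110
MW = 43120 Da

43120 Da


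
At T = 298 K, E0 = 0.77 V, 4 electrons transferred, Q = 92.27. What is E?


E = E0 - (RT/nF) * ln(Q)
E = 0.77 - (8.314 * 298 / (4 * 96485)) * ln(92.27)
E = 0.741 V

0.741 V


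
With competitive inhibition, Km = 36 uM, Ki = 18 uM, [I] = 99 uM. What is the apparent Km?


Km_app = Km * (1 + [I]/Ki)
Km_app = 36 * (1 + 99/18)
Km_app = 234.0 uM

234.0 uM


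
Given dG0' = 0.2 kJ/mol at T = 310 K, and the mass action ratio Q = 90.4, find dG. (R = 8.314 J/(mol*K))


dG = dG0' + RT * ln(Q) / 1000
dG = 0.2 + 8.314 * 310 * ln(90.4) / 1000
dG = 11.809 kJ/mol

11.809 kJ/mol


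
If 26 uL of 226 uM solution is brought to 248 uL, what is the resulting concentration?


C2 = C1 * V1 / V2
C2 = 226 * 26 / 248
C2 = 23.6935 uM

23.6935 uM


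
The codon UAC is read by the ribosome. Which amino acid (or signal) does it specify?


Standard genetic code lookup.
Codon UAC -> Tyr

Tyr


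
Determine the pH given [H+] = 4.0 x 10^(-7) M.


pH = -log10([H+])
pH = -log10(4.0 x 10^(-7))
pH = 6.3979

6.3979


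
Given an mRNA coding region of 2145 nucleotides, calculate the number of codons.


codons = nucleotides / 3
codons = 2145 / 3 = 715

715


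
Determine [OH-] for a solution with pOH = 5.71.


[OH-] = 10^(-pOH)
[OH-] = 10^(-5.71)
[OH-] = 1.950e-06 M

1.950e-06 M


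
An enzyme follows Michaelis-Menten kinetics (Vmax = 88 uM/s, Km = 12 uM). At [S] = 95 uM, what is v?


v = Vmax * [S] / (Km + [S])
v = 88 * 95 / (12 + 95)
v = 78.1308 uM/s

78.1308 uM/s


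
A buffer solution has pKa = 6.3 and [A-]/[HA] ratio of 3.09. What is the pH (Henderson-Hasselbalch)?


pH = pKa + log10([A-]/[HA])
pH = 6.3 + log10(3.09)
pH = 6.79

6.79


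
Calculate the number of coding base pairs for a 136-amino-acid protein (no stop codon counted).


Each amino acid = 1 codon = 3 bp
bp = 136 * 3 = 408 bp

408 bp


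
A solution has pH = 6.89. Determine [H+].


[H+] = 10^(-pH)
[H+] = 10^(-6.89)
[H+] = 1.288e-07 M

1.288e-07 M


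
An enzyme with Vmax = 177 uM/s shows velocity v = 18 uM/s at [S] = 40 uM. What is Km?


Km = [S] * (Vmax - v) / v
Km = 40 * (177 - 18) / 18
Km = 353.3333 uM

353.3333 uM


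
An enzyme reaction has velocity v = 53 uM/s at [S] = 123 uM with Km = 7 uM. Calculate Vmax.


Vmax = v * (Km + [S]) / [S]
Vmax = 53 * (7 + 123) / 123
Vmax = 56.0163 uM/s

56.0163 uM/s


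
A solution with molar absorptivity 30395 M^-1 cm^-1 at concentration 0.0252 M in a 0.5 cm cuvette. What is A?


A = epsilon * c * l
A = 30395 * 0.0252 * 0.5
A = 382.977

382.977


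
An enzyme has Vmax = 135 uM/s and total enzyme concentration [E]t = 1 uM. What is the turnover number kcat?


kcat = Vmax / [E]t
kcat = 135 / 1
kcat = 135.0 s^-1

135.0 s^-1


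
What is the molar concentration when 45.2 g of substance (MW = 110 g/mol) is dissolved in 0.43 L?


C = (mass / MW) / volume
C = (45.2 / 110) / 0.43
C = 0.9556 M

0.9556 M


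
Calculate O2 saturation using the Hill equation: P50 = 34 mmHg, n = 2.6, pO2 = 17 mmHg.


Y = pO2^n / (P50^n + pO2^n)
Y = 17^2.6 / (34^2.6 + 17^2.6)
Y = 14.16%

14.16%


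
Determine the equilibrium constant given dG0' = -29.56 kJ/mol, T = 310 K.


Keq = exp(-dG0 * 1000 / (R * T))
Keq = exp(-(-29.56) * 1000 / (8.314 * 310))
Keq = 95720.6339

95720.6339


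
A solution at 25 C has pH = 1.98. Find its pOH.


pOH = 14 - pH
pOH = 14 - 1.98
pOH = 12.02

12.02


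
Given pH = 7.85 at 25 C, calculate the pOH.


pOH = 14 - pH
pOH = 14 - 7.85
pOH = 6.15

6.15


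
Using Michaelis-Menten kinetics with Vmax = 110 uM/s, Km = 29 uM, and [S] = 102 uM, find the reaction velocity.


v = Vmax * [S] / (Km + [S])
v = 110 * 102 / (29 + 102)
v = 85.6489 uM/s

85.6489 uM/s


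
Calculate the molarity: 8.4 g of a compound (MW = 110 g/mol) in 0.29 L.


C = (mass / MW) / volume
C = (8.4 / 110) / 0.29
C = 0.2633 M

0.2633 M


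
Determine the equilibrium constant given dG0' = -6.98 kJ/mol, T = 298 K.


Keq = exp(-dG0 * 1000 / (R * T))
Keq = exp(-(-6.98) * 1000 / (8.314 * 298))
Keq = 16.7312

16.7312


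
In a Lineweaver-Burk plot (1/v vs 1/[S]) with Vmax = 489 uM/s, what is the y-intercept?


y-intercept = 1/Vmax
= 1/489
= 0.002 s/uM

0.002 s/uM


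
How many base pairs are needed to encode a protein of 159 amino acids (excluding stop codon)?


Each amino acid = 1 codon = 3 bp
bp = 159 * 3 = 477 bp

477 bp


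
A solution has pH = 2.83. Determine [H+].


[H+] = 10^(-pH)
[H+] = 10^(-2.83)
[H+] = 0.0015 M

0.0015 M


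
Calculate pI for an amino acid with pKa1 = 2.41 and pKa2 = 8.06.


pI = (pKa1 + pKa2) / 2
pI = (2.41 + 8.06) / 2
pI = 5.235

5.235


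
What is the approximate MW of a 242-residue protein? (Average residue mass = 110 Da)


MW = n_residues * 110 Da
MW = 242 * 110
MW = 26620 Da

26620 Da


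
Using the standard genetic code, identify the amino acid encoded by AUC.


Standard genetic code lookup.
Codon AUC -> Ile

Ile


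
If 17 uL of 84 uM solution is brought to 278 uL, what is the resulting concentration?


C2 = C1 * V1 / V2
C2 = 84 * 17 / 278
C2 = 5.1367 uM

5.1367 uM


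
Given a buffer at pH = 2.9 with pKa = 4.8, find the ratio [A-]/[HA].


[A-]/[HA] = 10^(pH - pKa)
= 10^(2.9 - 4.8)
= 0.0126

0.0126


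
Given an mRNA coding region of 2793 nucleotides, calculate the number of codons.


codons = nucleotides / 3
codons = 2793 / 3 = 931

931


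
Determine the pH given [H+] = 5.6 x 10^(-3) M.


pH = -log10([H+])
pH = -log10(5.6 x 10^(-3))
pH = 2.2518

2.2518


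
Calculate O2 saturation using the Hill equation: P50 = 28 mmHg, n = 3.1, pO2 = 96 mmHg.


Y = pO2^n / (P50^n + pO2^n)
Y = 96^3.1 / (28^3.1 + 96^3.1)
Y = 97.85%

97.85%


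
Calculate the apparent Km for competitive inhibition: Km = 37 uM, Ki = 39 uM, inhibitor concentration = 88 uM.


Km_app = Km * (1 + [I]/Ki)
Km_app = 37 * (1 + 88/39)
Km_app = 120.4872 uM

120.4872 uM


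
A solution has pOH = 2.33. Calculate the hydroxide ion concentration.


[OH-] = 10^(-pOH)
[OH-] = 10^(-2.33)
[OH-] = 0.0047 M

0.0047 M


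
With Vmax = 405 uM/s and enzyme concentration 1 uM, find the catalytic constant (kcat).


kcat = Vmax / [E]t
kcat = 405 / 1
kcat = 405.0 s^-1

405.0 s^-1


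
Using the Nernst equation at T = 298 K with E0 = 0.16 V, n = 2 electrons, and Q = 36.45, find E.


E = E0 - (RT/nF) * ln(Q)
E = 0.16 - (8.314 * 298 / (2 * 96485)) * ln(36.45)
E = 0.1138 V

0.1138 V


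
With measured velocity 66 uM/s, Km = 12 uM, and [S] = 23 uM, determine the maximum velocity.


Vmax = v * (Km + [S]) / [S]
Vmax = 66 * (12 + 23) / 23
Vmax = 100.4348 uM/s

100.4348 uM/s


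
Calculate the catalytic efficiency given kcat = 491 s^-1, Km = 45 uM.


Catalytic efficiency = kcat / Km
= 491 / 45
= 10.9111 uM^-1*s^-1

10.9111 uM^-1*s^-1


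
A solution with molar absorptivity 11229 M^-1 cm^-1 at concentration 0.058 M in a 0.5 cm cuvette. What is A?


A = epsilon * c * l
A = 11229 * 0.058 * 0.5
A = 325.641

325.641


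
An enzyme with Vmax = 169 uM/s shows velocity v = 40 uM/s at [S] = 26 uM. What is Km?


Km = [S] * (Vmax - v) / v
Km = 26 * (169 - 40) / 40
Km = 83.85 uM

83.85 uM


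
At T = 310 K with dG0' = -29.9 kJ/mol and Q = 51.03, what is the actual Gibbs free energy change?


dG = dG0' + RT * ln(Q) / 1000
dG = -29.9 + 8.314 * 310 * ln(51.03) / 1000
dG = -19.7648 kJ/mol

-19.7648 kJ/mol


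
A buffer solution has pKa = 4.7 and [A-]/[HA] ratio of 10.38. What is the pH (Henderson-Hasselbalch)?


pH = pKa + log10([A-]/[HA])
pH = 4.7 + log10(10.38)
pH = 5.7162

5.7162


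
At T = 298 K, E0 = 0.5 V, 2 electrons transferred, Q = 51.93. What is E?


E = E0 - (RT/nF) * ln(Q)
E = 0.5 - (8.314 * 298 / (2 * 96485)) * ln(51.93)
E = 0.4493 V

0.4493 V


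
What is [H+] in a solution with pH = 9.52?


[H+] = 10^(-pH)
[H+] = 10^(-9.52)
[H+] = 3.020e-10 M

3.020e-10 M


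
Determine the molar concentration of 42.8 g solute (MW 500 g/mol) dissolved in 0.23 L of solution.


C = (mass / MW) / volume
C = (42.8 / 500) / 0.23
C = 0.3722 M

0.3722 M


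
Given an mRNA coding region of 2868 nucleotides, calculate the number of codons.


codons = nucleotides / 3
codons = 2868 / 3 = 956

956


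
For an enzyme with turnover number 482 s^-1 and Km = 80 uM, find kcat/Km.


Catalytic efficiency = kcat / Km
= 482 / 80
= 6.025 uM^-1*s^-1

6.025 uM^-1*s^-1


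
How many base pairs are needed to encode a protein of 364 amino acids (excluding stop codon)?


Each amino acid = 1 codon = 3 bp
bp = 364 * 3 = 1092 bp

1092 bp


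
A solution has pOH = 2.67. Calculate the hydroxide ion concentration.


[OH-] = 10^(-pOH)
[OH-] = 10^(-2.67)
[OH-] = 0.0021 M

0.0021 M


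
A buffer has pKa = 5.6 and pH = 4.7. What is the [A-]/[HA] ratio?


[A-]/[HA] = 10^(pH - pKa)
= 10^(4.7 - 5.6)
= 0.1259

0.1259


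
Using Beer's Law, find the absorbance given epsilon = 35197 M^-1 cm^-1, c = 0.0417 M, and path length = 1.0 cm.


A = epsilon * c * l
A = 35197 * 0.0417 * 1.0
A = 1467.7149

1467.7149


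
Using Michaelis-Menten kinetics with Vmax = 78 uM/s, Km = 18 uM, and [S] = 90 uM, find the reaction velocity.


v = Vmax * [S] / (Km + [S])
v = 78 * 90 / (18 + 90)
v = 65.0 uM/s

65.0 uM/s


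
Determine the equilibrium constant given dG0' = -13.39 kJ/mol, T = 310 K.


Keq = exp(-dG0 * 1000 / (R * T))
Keq = exp(-(-13.39) * 1000 / (8.314 * 310))
Keq = 180.4184

180.4184


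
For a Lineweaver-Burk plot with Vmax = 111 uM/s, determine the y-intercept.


y-intercept = 1/Vmax
= 1/111
= 0.009 s/uM

0.009 s/uM


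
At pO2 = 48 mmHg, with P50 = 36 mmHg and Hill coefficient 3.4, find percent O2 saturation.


Y = pO2^n / (P50^n + pO2^n)
Y = 48^3.4 / (36^3.4 + 48^3.4)
Y = 72.67%

72.67%


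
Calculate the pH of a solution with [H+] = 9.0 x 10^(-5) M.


pH = -log10([H+])
pH = -log10(9.0 x 10^(-5))
pH = 4.0458

4.0458


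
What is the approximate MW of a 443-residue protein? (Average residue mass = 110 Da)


MW = n_residues * 110 Da
MW = 443 * 110
MW = 48730 Da

48730 Da


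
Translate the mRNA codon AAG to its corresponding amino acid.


Standard genetic code lookup.
Codon AAG -> Lys

Lys


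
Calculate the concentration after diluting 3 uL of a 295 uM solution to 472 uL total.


C2 = C1 * V1 / V2
C2 = 295 * 3 / 472
C2 = 1.875 uM

1.875 uM


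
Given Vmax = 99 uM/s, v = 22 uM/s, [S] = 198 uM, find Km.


Km = [S] * (Vmax - v) / v
Km = 198 * (99 - 22) / 22
Km = 693.0 uM

693.0 uM


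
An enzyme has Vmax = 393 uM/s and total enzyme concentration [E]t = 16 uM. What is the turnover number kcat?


kcat = Vmax / [E]t
kcat = 393 / 16
kcat = 24.5625 s^-1

24.5625 s^-1


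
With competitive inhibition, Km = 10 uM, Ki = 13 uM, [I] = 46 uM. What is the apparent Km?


Km_app = Km * (1 + [I]/Ki)
Km_app = 10 * (1 + 46/13)
Km_app = 45.3846 uM

45.3846 uM


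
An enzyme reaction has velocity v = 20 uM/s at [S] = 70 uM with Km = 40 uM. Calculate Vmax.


Vmax = v * (Km + [S]) / [S]
Vmax = 20 * (40 + 70) / 70
Vmax = 31.4286 uM/s

31.4286 uM/s


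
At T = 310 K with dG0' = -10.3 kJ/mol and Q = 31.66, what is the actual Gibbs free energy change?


dG = dG0' + RT * ln(Q) / 1000
dG = -10.3 + 8.314 * 310 * ln(31.66) / 1000
dG = -1.3952 kJ/mol

-1.3952 kJ/mol


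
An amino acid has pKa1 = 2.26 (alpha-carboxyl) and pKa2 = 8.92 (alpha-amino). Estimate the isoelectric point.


pI = (pKa1 + pKa2) / 2
pI = (2.26 + 8.92) / 2
pI = 5.59

5.59


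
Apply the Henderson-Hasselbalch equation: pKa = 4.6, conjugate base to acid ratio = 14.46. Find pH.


pH = pKa + log10([A-]/[HA])
pH = 4.6 + log10(14.46)
pH = 5.7602

5.7602
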